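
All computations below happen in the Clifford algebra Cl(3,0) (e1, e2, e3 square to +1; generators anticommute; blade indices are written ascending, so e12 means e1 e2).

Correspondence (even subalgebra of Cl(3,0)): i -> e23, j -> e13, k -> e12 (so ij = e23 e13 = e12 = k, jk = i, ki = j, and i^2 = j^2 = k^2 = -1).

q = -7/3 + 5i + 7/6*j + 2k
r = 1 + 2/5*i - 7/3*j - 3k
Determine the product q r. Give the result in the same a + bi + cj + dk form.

In blades: q = -7/3 + 2*e12 + 7/6*e13 + 5*e23, r = 1 - 3*e12 - 7/3*e13 + 2/5*e23.
Distribute q over r term by term (generator squares from the signature, products reordered to ascending indices): (-7/3)*r = -7/3 + 7*e12 + 49/9*e13 - 14/15*e23; (2*e12)*r = 6 + 2*e12 + 4/5*e13 + 14/3*e23; (7/6*e13)*r = 49/18 - 7/15*e12 + 7/6*e13 - 7/2*e23; (5*e23)*r = -2 - 35/3*e12 + 15*e13 + 5*e23.
Sum: 79/18 - 47/15*e12 + 2017/90*e13 + 157/30*e23; translating back through the correspondence:
Answer: 79/18 + 157/30*i + 2017/90*j - 47/15*k


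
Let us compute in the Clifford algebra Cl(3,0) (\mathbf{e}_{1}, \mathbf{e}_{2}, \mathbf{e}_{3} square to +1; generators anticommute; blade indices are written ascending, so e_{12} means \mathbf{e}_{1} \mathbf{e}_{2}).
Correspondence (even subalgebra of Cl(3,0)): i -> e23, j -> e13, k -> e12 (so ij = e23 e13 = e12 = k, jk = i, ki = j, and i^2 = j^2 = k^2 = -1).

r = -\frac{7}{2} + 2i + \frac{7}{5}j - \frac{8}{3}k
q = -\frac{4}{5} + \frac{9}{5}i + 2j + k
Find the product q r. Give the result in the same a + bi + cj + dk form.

In blades: q = -\frac{4}{5} + e_{12} + 2 e_{13} + \frac{9}{5} e_{23}, r = -\frac{7}{2} - \frac{8}{3} e_{12} + \frac{7}{5} e_{13} + 2 e_{23}.
Distribute q over r term by term (generator squares from the signature, products reordered to ascending indices): (-\frac{4}{5})*r = \frac{14}{5} + \frac{32}{15} e_{12} - \frac{28}{25} e_{13} - \frac{8}{5} e_{23}; (e_{12})*r = \frac{8}{3} - \frac{7}{2} e_{12} + 2 e_{13} - \frac{7}{5} e_{23}; (2 e_{13})*r = -\frac{14}{5} - 4 e_{12} - 7 e_{13} - \frac{16}{3} e_{23}; (\frac{9}{5} e_{23})*r = -\frac{18}{5} + \frac{63}{25} e_{12} + \frac{24}{5} e_{13} - \frac{63}{10} e_{23}.
Sum: -\frac{14}{15} - \frac{427}{150} e_{12} - \frac{33}{25} e_{13} - \frac{439}{30} e_{23}; translating back through the correspondence:
Answer: -\frac{14}{15} - \frac{439}{30}i - \frac{33}{25}j - \frac{427}{150}k


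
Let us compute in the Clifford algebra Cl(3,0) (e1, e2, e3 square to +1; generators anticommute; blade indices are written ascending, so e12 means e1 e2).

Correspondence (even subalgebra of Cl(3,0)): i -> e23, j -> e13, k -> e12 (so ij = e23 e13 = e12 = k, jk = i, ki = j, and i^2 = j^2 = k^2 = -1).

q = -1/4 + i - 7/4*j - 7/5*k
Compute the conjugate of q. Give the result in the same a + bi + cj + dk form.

In blades: q = -1/4 - 7/5*e12 - 7/4*e13 + e23.
Quaternion conjugation is reversion on the even subalgebra: the scalar is fixed and every grade-2 blade flips sign, giving -1/4 + 7/5*e12 + 7/4*e13 - e23; translating back:
Answer: -1/4 - i + 7/4*j + 7/5*k


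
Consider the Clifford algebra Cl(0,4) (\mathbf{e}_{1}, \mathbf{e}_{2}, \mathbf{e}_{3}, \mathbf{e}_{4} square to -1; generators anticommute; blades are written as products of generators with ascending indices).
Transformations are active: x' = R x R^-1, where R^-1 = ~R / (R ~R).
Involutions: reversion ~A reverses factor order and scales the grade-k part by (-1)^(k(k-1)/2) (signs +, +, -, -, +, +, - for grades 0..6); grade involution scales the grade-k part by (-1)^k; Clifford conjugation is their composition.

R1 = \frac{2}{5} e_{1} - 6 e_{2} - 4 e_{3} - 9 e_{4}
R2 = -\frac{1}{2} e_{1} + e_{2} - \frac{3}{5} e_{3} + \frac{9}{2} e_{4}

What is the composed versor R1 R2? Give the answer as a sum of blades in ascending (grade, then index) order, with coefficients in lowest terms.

Distribute over the terms of R1 (each basis-blade product reordered to ascending indices, repeated generators contracted through their squares):
(\frac{2}{5} e_{1}) R2 = \frac{1}{5} + \frac{2}{5} e_{1} e_{2} - \frac{6}{25} e_{1} e_{3} + \frac{9}{5} e_{1} e_{4}
(-6 e_{2}) R2 = 6 - 3 e_{1} e_{2} + \frac{18}{5} e_{2} e_{3} - 27 e_{2} e_{4}
(-4 e_{3}) R2 = -\frac{12}{5} - 2 e_{1} e_{3} + 4 e_{2} e_{3} - 18 e_{3} e_{4}
(-9 e_{4}) R2 = \frac{81}{2} - \frac{9}{2} e_{1} e_{4} + 9 e_{2} e_{4} - \frac{27}{5} e_{3} e_{4}
Summing the partial products and collecting blades:
Answer: \frac{443}{10} - \frac{13}{5} e_{1} e_{2} - \frac{56}{25} e_{1} e_{3} - \frac{27}{10} e_{1} e_{4} + \frac{38}{5} e_{2} e_{3} - 18 e_{2} e_{4} - \frac{117}{5} e_{3} e_{4}


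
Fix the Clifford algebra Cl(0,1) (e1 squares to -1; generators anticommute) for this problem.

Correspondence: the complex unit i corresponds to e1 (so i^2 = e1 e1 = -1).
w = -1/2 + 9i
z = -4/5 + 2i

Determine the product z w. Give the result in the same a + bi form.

In blades: z = -4/5 + 2*e1, w = -1/2 + 9*e1.
Distribute z over w term by term (generator squares from the signature, products reordered to ascending indices): (-4/5)*w = 2/5 - 36/5*e1; (2*e1)*w = -18 - e1.
Sum: -88/5 - 41/5*e1; translating back through the correspondence:
Answer: -88/5 - 41/5*i


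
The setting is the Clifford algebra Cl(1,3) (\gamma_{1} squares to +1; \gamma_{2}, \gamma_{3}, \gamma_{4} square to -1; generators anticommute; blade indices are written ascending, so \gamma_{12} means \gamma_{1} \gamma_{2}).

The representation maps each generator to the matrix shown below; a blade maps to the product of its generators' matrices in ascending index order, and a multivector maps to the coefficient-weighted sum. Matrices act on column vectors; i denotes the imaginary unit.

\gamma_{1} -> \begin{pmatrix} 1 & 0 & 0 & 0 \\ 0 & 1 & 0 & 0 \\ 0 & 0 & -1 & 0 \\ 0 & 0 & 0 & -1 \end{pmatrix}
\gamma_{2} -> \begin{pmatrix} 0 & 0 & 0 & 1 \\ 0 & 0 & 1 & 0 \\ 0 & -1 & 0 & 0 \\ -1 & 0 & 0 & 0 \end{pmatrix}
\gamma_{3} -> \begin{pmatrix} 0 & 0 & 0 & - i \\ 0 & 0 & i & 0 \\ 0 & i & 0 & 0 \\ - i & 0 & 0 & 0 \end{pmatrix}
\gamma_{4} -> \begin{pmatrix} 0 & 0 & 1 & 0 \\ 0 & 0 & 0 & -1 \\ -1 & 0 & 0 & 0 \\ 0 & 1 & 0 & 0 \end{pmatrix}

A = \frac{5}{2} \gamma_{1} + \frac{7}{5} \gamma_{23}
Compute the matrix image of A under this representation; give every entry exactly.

Bivector images (products of the table entries): rho(\gamma_{23}) = rho(\gamma_{2})rho(\gamma_{3}) = \begin{pmatrix} - i & 0 & 0 & 0 \\ 0 & i & 0 & 0 \\ 0 & 0 & - i & 0 \\ 0 & 0 & 0 & i \end{pmatrix}.
M = (\frac{5}{2})*rho(\gamma_{1}) + (\frac{7}{5})*rho(\gamma_{23}), summed entrywise:
Answer: \begin{pmatrix} \frac{5}{2} - \frac{7 i}{5} & 0 & 0 & 0 \\ 0 & \frac{5}{2} + \frac{7 i}{5} & 0 & 0 \\ 0 & 0 & - \frac{5}{2} - \frac{7 i}{5} & 0 \\ 0 & 0 & 0 & - \frac{5}{2} + \frac{7 i}{5} \end{pmatrix}


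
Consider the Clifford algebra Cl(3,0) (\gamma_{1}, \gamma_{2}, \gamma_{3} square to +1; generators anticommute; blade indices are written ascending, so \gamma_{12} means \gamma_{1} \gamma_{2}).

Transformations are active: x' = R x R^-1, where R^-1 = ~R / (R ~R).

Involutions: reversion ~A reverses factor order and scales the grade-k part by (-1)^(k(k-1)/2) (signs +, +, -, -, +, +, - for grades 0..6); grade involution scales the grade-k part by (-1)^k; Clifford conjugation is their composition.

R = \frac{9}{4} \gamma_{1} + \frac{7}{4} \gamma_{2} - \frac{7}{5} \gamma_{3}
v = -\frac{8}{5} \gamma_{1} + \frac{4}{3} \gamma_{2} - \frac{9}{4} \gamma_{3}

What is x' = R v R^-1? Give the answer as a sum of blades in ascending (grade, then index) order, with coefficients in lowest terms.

~R = \frac{9}{4} \gamma_{1} + \frac{7}{4} \gamma_{2} - \frac{7}{5} \gamma_{3}, and R ~R = \frac{2017}{200}, so R^-1 = ~R / (\frac{2017}{200}).
R v = \frac{113}{60} + \frac{29}{5} \gamma_{12} - \frac{2921}{400} \gamma_{13} - \frac{497}{240} \gamma_{23}
Answer: \frac{24611}{10085} \gamma_{1} - \frac{1371}{2017} \gamma_{2} + \frac{41803}{24204} \gamma_{3}


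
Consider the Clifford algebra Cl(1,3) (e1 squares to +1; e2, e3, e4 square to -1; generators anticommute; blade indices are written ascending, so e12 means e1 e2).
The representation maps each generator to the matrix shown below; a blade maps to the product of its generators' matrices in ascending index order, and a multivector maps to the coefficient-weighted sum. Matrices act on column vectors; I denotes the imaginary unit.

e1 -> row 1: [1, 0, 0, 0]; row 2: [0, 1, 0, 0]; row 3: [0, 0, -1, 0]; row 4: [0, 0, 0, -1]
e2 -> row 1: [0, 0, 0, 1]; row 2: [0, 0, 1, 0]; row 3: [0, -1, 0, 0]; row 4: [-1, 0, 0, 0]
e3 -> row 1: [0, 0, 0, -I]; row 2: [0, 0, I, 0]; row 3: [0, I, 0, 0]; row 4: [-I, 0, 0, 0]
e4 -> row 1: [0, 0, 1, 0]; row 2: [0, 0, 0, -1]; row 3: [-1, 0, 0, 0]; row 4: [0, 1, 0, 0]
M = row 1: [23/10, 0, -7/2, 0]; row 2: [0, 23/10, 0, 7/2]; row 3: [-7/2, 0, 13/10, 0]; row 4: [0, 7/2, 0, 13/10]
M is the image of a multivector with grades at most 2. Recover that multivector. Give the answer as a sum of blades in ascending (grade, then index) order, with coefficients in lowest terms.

Method: the blade images are trace-orthogonal — tr(rho(e_A) rho(e_B)^-1) = 4 if A = B and 0 otherwise — and rho(e_A)^-1 = (e_A)^2 * rho(e_A) with (e_A)^2 = +1 or -1, so the coefficient of e_A in the preimage is (e_A)^2 * tr(M rho(e_A))/4.
Nonzero projections over blades of grade <= 2: 1: (1)^2 = +1, tr(M 1) = 36/5, coefficient 9/5; e1: (e1)^2 = +1, tr(M rho(e1)) = 2, coefficient 1/2; e14: (e14)^2 = +1, tr(M rho(e14)) = -14, coefficient -7/2. Every other blade of grade <= 2 projects to 0.
Answer: 9/5 + 1/2*e1 - 7/2*e14


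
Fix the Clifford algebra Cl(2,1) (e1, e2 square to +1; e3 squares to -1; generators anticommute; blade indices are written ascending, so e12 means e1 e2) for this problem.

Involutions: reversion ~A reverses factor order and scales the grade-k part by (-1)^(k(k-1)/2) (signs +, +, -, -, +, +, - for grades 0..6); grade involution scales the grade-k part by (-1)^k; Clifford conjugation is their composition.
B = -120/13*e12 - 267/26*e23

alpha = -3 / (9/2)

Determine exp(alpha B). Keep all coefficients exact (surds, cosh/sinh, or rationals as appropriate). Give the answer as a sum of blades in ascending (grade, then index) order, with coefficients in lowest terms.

B^2 term by term: the squares give (-120/13)^2*(e12)^2 + (-267/26)^2*(e23)^2 = 14400/169*(-1) + 71289/676*(+1) = 81/4 (each basis 2-blade squares to minus the product of its generators' squares); cross terms between blades sharing an index anticommute and cancel. So B^2 = 81/4.
B^2 = 81/4 — hyperbolic case — the even/odd split gives cosh and sinh: l = 9/2, alpha*l = -3, so exp(alpha B) = cosh(-3) + (sinh(-3)/(9/2))*B = cosh(3) + (-2*sinh(3)/9)*B.
Answer: cosh(3) + 80*sinh(3)/39*e12 + 89*sinh(3)/39*e23


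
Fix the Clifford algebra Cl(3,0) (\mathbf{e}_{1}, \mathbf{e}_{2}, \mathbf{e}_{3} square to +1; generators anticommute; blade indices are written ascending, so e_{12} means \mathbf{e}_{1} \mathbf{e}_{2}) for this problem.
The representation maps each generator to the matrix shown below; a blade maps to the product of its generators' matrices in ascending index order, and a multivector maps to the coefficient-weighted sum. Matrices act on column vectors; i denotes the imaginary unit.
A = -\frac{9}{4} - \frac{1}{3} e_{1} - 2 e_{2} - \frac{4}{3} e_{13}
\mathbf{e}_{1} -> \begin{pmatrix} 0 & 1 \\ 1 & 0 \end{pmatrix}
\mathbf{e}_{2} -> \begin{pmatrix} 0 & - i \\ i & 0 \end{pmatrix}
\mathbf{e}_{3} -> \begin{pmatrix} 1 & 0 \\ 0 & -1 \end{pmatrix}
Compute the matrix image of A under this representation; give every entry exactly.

Bivector images (products of the table entries): rho(e_{13}) = rho(\mathbf{e}_{1})rho(\mathbf{e}_{3}) = \begin{pmatrix} 0 & -1 \\ 1 & 0 \end{pmatrix}.
M = (-\frac{9}{4})*1 + (-\frac{1}{3})*rho(e_{1}) + (-2)*rho(e_{2}) + (-\frac{4}{3})*rho(e_{13}), summed entrywise (1 is the identity matrix):
Answer: \begin{pmatrix} - \frac{9}{4} & 1 + 2 i \\ - \frac{5}{3} - 2 i & - \frac{9}{4} \end{pmatrix}


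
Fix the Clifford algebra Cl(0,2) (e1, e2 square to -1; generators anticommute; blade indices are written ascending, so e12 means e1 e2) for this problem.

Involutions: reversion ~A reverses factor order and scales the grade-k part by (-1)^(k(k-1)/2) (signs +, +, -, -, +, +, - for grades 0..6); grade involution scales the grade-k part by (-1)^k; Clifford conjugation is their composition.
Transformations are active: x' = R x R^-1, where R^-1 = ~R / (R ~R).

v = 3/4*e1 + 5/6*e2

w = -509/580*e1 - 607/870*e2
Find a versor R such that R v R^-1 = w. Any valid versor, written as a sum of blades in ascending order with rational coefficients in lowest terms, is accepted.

Equal squares first: v^2 = w^2 = -181/144. Then v + w = -37/290*e1 + 59/435*e2 is a versor taking v to w, provided it is invertible.
Answer: -37/290*e1 + 59/435*e2


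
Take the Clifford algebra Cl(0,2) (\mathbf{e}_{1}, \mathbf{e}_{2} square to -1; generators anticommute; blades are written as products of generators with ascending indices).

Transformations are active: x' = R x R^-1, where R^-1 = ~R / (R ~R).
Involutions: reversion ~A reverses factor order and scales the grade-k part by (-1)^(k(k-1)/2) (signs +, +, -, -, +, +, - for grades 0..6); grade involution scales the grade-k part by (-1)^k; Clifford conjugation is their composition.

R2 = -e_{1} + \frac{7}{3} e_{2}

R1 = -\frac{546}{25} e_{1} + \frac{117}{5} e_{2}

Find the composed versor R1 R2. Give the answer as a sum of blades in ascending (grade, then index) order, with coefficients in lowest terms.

Distribute over the terms of R1 (each basis-blade product reordered to ascending indices, repeated generators contracted through their squares):
(-\frac{546}{25} e_{1}) R2 = -\frac{546}{25} - \frac{1274}{25} e_{1} e_{2}
(\frac{117}{5} e_{2}) R2 = -\frac{273}{5} + \frac{117}{5} e_{1} e_{2}
Summing the partial products and collecting blades:
Answer: -\frac{1911}{25} - \frac{689}{25} e_{1} e_{2}


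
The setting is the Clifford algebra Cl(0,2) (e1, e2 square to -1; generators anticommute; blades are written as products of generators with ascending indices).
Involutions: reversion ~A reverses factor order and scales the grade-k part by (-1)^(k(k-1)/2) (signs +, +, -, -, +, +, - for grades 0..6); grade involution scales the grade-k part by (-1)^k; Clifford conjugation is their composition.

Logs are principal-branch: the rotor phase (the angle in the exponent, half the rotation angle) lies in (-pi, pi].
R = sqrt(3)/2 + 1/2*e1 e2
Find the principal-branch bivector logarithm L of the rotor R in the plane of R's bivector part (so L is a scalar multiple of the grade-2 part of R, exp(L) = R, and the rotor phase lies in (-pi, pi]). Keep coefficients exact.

The scalar part of R is sqrt(3)/2, and that scalar determines the rotor phase on the principal branch; recovering the unit plane as bivector-part over sine of the phase gives L = phase * plane.
Concretely: cos(phase) = sqrt(3)/2 gives phase = ±pi/6, and since phase/sin(phase) is even the sign is immaterial: L = (phase/sin(phase)) * <R>_2 = (pi/3) * <R>_2.
Answer: pi/6*e1 e2


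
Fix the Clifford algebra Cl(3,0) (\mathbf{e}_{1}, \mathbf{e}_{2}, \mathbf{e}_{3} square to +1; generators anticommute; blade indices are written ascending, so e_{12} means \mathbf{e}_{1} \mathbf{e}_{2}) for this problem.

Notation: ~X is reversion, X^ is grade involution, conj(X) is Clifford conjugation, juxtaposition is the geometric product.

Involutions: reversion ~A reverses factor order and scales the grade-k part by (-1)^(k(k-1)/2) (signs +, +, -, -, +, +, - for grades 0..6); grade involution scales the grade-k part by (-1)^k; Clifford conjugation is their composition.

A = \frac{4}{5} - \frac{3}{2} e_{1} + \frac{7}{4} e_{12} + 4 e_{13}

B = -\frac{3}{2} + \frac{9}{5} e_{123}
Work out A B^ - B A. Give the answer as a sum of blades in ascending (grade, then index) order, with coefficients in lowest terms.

first term: -\frac{6}{5} + \frac{9}{4} e_{1} - \frac{36}{5} e_{2} + \frac{63}{20} e_{3} - \frac{21}{8} e_{12} - 6 e_{13} + \frac{27}{10} e_{23} - \frac{36}{25} e_{123}
second term: -\frac{6}{5} + \frac{9}{4} e_{1} + \frac{36}{5} e_{2} - \frac{63}{20} e_{3} - \frac{21}{8} e_{12} - 6 e_{13} - \frac{27}{10} e_{23} + \frac{36}{25} e_{123}
Answer: -\frac{72}{5} e_{2} + \frac{63}{10} e_{3} + \frac{27}{5} e_{23} - \frac{72}{25} e_{123}


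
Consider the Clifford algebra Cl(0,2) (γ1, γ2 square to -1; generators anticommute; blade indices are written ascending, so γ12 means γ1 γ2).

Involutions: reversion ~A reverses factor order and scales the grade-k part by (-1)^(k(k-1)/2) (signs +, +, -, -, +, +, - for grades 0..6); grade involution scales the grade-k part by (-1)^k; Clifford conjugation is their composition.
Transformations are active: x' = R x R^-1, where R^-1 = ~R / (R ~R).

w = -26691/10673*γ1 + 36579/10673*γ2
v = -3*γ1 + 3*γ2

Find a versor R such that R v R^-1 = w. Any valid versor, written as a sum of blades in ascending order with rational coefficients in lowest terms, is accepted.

Key observation: q(v) = q(w) = -18 (sandwiches preserve the norm), so R = v + w = -58710/10673*γ1 + 68598/10673*γ2 works whenever it is invertible — the component of v along it is kept and (v - w)/2 reverses, sending v to w.
Answer: -58710/10673*γ1 + 68598/10673*γ2


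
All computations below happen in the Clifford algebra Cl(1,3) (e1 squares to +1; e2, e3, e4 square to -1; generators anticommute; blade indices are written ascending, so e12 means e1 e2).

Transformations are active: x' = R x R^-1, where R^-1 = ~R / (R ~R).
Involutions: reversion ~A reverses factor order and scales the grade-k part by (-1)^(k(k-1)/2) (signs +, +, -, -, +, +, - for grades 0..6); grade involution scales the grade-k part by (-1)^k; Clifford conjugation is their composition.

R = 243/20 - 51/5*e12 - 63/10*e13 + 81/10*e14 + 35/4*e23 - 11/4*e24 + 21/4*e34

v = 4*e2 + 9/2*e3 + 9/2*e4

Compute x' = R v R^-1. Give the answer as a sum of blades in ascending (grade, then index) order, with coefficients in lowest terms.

~R = 243/20 + 51/5*e12 + 63/10*e13 - 81/10*e14 - 35/4*e23 + 11/4*e24 - 21/4*e34, and R ~R = 4997/100, so R^-1 = ~R / (4997/100).
R v = 327/10*e1 + 108/5*e2 + 1321/20*e3 + 673/10*e4 - 207/10*e123 - 783/10*e124 - 324/5*e134 + 291/4*e234
Answer: 18261/4997*e1 + 16247/9994*e2 + 61647/9994*e3 + 26985/4997*e4


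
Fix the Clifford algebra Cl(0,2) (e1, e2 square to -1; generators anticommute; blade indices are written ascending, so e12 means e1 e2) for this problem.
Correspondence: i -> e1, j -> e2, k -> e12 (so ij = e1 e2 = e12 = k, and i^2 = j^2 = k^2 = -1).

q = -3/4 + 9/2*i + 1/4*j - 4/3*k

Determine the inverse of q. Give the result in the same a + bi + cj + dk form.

In blades: q = -3/4 + 9/2*e1 + 1/4*e2 - 4/3*e12.
With qbar = -3/4 - 9/2*e1 - 1/4*e2 + 4/3*e12 (scalar fixed, mapped units negated), q qbar = 1631/72 (the sum of squared coefficients), so q^-1 = qbar / (1631/72) = -54/1631 - 324/1631*e1 - 18/1631*e2 + 96/1631*e12; translating back:
Answer: -54/1631 - 324/1631*i - 18/1631*j + 96/1631*k


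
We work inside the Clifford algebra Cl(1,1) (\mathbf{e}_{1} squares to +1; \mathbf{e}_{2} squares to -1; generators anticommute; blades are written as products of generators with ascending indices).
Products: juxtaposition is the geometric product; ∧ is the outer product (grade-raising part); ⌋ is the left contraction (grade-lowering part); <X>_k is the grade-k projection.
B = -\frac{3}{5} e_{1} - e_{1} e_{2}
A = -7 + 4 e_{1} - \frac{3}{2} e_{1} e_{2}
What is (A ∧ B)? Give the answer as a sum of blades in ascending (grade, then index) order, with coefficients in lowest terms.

step 1: \frac{21}{5} e_{1} + 7 e_{1} e_{2}
Answer: \frac{21}{5} e_{1} + 7 e_{1} e_{2}


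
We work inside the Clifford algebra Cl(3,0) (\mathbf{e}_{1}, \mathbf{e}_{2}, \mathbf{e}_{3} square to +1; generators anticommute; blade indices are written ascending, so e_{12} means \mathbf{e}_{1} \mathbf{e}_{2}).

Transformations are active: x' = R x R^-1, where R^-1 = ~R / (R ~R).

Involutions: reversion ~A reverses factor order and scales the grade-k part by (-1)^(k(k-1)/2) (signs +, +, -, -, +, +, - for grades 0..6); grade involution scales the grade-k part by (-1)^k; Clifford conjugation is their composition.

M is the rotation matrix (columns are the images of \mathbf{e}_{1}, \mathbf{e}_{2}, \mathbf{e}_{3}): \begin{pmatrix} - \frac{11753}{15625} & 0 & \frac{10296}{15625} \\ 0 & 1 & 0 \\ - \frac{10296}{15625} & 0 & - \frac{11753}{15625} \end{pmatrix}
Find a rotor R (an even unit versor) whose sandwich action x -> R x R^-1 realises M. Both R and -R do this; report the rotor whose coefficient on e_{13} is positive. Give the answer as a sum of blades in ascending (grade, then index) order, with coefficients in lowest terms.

Method: write R = a + b12*e_{12} + b13*e_{13} + b23*e_{23} with a^2 + b12^2 + b13^2 + b23^2 = 1 (so R^-1 = ~R). Expanding the columns R e_j ~R gives tr M = 4a^2 - 1 and, from the antisymmetric part, M21 - M12 = -4a*b12, M13 - M31 = 4a*b13, M32 - M23 = -4a*b23.
Here tr M = -\frac{7881}{15625}, so a^2 = (1 + tr M)/4 = \frac{1936}{15625} and a = ±\frac{44}{125}. Taking a = \frac{44}{125}: M21 - M12 = 0, M13 - M31 = \frac{20592}{15625}, M32 - M23 = 0, giving b12 = 0, b13 = \frac{117}{125}, b23 = 0, i.e. R = \frac{44}{125} + \frac{117}{125} e_{13}.
Its e_{13} coefficient is already positive.
Answer: \frac{44}{125} + \frac{117}{125} e_{13}. Recall the cover is two-to-one: with M of trace -\frac{7881}{15625}, both preimages act alike, and the stated e_{13} sign chooses the sheet.


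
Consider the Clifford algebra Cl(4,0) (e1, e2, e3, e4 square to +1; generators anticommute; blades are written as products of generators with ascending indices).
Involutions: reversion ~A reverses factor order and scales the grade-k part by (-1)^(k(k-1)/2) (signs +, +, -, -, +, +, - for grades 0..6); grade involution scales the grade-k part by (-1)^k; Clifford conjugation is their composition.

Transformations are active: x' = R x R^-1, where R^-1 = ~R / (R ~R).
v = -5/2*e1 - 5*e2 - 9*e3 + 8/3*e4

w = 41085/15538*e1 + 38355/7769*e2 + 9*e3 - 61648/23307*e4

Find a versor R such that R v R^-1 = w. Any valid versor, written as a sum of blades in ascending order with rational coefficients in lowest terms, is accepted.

Here q(v) = q(w) = 4297/36; the classical choice R = v + w = 1120/7769*e1 - 490/7769*e2 + 168/7769*e4 then realises v -> w under the sandwich.
Answer: 1120/7769*e1 - 490/7769*e2 + 168/7769*e4


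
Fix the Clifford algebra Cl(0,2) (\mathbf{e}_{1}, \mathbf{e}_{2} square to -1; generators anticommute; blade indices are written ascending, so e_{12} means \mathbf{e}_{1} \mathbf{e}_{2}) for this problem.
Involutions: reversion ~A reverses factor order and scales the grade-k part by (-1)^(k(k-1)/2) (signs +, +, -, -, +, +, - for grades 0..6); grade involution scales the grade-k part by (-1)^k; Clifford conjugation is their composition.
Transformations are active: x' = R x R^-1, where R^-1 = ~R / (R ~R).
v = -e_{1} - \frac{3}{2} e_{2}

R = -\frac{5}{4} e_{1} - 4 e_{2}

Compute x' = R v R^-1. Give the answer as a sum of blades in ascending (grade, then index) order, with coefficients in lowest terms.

~R = -\frac{5}{4} e_{1} - 4 e_{2}, and R ~R = -\frac{281}{16}, so R^-1 = ~R / (-\frac{281}{16}).
R v = -\frac{29}{4} - \frac{17}{8} e_{12}
Answer: -\frac{9}{281} e_{1} - \frac{1013}{562} e_{2}


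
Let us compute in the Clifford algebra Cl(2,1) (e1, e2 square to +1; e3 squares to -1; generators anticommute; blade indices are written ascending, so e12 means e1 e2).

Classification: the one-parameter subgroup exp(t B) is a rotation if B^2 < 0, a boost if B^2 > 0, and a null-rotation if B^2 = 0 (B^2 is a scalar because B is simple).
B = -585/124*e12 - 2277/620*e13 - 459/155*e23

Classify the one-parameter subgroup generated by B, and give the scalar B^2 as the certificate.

B^2 term by term: the squares give (-585/124)^2*(e12)^2 + (-2277/620)^2*(e13)^2 + (-459/155)^2*(e23)^2 = 342225/15376*(-1) + 5184729/384400*(+1) + 210681/24025*(+1) = 0 (each basis 2-blade squares to minus the product of its generators' squares); cross terms between blades sharing an index anticommute and cancel. So B^2 = 0.
Answer: null-rotation, certificate B^2 = 0. No conjugation can change B^2 = 0; the sign gives the class.


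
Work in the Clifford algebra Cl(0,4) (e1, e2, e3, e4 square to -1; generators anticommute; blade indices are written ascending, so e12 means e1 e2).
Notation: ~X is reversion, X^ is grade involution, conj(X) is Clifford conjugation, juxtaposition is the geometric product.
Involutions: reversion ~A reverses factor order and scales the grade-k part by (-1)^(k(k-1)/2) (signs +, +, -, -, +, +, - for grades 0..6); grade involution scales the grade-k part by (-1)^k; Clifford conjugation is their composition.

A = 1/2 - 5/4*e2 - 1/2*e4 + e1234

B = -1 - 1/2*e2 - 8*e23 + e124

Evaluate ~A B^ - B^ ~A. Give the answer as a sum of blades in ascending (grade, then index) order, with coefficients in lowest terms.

first term: 1/8 + 3/2*e2 - 11*e3 + 1/2*e4 - 1/2*e12 + 37/4*e14 - 4*e23 + 1/4*e24 - 1/2*e124 - 1/2*e134 + 4*e234 - e1234
second term: 1/8 + 3/2*e2 + 11*e3 + 1/2*e4 - 1/2*e12 + 37/4*e14 - 4*e23 - 1/4*e24 - 1/2*e124 + 1/2*e134 + 4*e234 - e1234
Answer: -22*e3 + 1/2*e24 - e134


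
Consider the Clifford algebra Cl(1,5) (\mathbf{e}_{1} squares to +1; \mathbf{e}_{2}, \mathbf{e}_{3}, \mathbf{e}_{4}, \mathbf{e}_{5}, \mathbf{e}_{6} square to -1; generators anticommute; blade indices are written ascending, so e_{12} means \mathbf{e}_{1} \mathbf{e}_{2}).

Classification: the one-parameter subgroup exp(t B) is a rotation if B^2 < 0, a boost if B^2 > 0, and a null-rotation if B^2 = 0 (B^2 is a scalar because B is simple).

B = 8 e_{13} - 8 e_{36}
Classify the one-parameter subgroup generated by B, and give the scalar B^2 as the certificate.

B^2 term by term: the squares give (8)^2*(e_{13})^2 + (-8)^2*(e_{36})^2 = 64*(+1) + 64*(-1) = 0 (each basis 2-blade squares to minus the product of its generators' squares); cross terms between blades sharing an index anticommute and cancel. So B^2 = 0.
Answer: null-rotation, certificate B^2 = 0. One invariant decides it: the square 0 survives every conjugation, and its sign is exactly the classification.


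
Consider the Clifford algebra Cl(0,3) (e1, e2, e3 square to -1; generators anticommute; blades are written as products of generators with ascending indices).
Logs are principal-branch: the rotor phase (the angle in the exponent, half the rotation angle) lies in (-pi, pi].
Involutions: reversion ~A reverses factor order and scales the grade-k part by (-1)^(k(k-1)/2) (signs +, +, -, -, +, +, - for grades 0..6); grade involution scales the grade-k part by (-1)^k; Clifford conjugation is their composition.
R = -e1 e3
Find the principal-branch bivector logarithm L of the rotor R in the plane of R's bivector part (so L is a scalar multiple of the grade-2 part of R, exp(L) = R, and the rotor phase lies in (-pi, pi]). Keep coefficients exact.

The scalar part of R is 0, and that scalar determines the rotor phase on the principal branch; recovering the unit plane as bivector-part over sine of the phase gives L = phase * plane.
Concretely: cos(phase) = 0 gives phase = ±pi/2, and since phase/sin(phase) is even the sign is immaterial: L = (phase/sin(phase)) * <R>_2 = (pi/2) * <R>_2.
Answer: -pi/2*e1 e3


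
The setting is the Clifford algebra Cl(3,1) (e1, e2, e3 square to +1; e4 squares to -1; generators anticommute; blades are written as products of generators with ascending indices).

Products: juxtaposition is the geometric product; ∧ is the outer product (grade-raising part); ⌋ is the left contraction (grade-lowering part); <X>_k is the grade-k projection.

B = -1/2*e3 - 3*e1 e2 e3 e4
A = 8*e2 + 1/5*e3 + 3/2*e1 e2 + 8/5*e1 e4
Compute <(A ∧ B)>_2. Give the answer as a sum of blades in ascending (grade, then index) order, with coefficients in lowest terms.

step 1: -4*e2 e3 - 3/4*e1 e2 e3 + 4/5*e1 e3 e4
step 2: -4*e2 e3
Answer: -4*e2 e3


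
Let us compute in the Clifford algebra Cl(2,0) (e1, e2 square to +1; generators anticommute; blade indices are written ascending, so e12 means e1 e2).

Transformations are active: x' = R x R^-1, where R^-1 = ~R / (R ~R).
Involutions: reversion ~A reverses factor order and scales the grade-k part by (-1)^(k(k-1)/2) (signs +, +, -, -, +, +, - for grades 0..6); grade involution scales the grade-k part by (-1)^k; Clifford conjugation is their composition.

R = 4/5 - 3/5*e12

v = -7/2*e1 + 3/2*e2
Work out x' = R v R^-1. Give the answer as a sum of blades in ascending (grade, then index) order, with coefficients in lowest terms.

~R = 4/5 + 3/5*e12, and R ~R = 1, so R^-1 = ~R / (1).
R v = -37/10*e1 - 9/10*e2
Answer: -121/50*e1 - 147/50*e2


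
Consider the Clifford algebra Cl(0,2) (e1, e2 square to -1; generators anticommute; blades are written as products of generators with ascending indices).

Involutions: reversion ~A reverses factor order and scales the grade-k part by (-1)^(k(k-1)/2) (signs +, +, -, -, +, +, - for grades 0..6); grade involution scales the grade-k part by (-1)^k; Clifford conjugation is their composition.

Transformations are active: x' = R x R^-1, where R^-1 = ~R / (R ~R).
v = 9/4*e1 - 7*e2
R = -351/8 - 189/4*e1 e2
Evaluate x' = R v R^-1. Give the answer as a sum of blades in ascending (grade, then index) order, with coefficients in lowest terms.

~R = -351/8 + 189/4*e1 e2, and R ~R = 266085/64, so R^-1 = ~R / (266085/64).
R v = -13743/32*e1 + 3213/16*e2
Answer: 9949/1460*e1 + 1008/365*e2


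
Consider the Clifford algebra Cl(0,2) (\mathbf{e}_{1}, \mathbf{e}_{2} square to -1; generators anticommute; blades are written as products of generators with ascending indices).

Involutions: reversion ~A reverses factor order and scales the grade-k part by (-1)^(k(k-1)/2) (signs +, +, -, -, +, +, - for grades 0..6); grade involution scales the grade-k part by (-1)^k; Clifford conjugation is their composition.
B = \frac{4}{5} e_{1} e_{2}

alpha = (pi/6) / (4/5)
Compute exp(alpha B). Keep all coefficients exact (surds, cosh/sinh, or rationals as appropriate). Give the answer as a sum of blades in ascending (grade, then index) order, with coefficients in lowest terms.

B^2 = (\frac{4}{5})^2*(e_{1} e_{2})^2 = \frac{16}{25}*(-1) = -\frac{16}{25} (a basis 2-blade squares to minus the product of its generators' squares).
B^2 = -\frac{16}{25} — the negative square puts this in the circular regime; l = \frac{4}{5}, alpha*l = \frac{\pi}{6}, so exp(alpha B) = cos(\frac{\pi}{6}) + (sin(\frac{\pi}{6})/(\frac{4}{5}))*B = \frac{\sqrt{3}}{2} + (\frac{5}{8})*B.
Answer: \frac{\sqrt{3}}{2} + \frac{1}{2} e_{1} e_{2}


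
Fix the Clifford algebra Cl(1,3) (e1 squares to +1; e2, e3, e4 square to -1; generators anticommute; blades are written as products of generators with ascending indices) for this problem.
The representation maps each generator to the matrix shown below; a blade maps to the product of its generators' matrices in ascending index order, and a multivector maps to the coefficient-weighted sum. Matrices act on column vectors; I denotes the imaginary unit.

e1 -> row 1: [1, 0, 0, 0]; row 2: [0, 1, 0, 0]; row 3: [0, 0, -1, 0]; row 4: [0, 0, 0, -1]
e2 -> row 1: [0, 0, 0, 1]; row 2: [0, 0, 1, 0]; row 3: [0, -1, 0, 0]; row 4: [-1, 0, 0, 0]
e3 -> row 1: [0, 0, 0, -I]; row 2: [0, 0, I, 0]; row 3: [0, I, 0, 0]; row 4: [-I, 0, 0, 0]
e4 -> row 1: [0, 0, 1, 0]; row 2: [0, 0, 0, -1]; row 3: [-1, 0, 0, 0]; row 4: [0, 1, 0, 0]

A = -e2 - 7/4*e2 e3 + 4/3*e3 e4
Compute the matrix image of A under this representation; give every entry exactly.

Bivector images (products of the table entries): rho(e2 e3) = rho(e2)rho(e3) = row 1: [-I, 0, 0, 0]; row 2: [0, I, 0, 0]; row 3: [0, 0, -I, 0]; row 4: [0, 0, 0, I]; rho(e3 e4) = rho(e3)rho(e4) = row 1: [0, -I, 0, 0]; row 2: [-I, 0, 0, 0]; row 3: [0, 0, 0, -I]; row 4: [0, 0, -I, 0].
M = (-1)*rho(e2) + (-7/4)*rho(e2 e3) + (4/3)*rho(e3 e4), summed entrywise:
Answer: row 1: [7*I/4, -4*I/3, 0, -1]; row 2: [-4*I/3, -7*I/4, -1, 0]; row 3: [0, 1, 7*I/4, -4*I/3]; row 4: [1, 0, -4*I/3, -7*I/4]


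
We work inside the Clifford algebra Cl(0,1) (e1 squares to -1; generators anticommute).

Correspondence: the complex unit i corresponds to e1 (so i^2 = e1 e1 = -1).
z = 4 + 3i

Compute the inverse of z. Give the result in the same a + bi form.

In blades: z = 4 + 3*e1.
With qbar = 4 - 3*e1 (scalar fixed, mapped units negated), z qbar = 25 (the sum of squared coefficients), so z^-1 = qbar / (25) = 4/25 - 3/25*e1; translating back:
Answer: 4/25 - 3/25*i


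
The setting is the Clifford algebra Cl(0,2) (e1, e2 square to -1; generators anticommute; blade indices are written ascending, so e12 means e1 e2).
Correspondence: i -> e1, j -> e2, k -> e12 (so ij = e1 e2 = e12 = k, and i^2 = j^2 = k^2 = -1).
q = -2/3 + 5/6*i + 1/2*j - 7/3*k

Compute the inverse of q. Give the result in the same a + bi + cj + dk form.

In blades: q = -2/3 + 5/6*e1 + 1/2*e2 - 7/3*e12.
With qbar = -2/3 - 5/6*e1 - 1/2*e2 + 7/3*e12 (scalar fixed, mapped units negated), q qbar = 41/6 (the sum of squared coefficients), so q^-1 = qbar / (41/6) = -4/41 - 5/41*e1 - 3/41*e2 + 14/41*e12; translating back:
Answer: -4/41 - 5/41*i - 3/41*j + 14/41*k


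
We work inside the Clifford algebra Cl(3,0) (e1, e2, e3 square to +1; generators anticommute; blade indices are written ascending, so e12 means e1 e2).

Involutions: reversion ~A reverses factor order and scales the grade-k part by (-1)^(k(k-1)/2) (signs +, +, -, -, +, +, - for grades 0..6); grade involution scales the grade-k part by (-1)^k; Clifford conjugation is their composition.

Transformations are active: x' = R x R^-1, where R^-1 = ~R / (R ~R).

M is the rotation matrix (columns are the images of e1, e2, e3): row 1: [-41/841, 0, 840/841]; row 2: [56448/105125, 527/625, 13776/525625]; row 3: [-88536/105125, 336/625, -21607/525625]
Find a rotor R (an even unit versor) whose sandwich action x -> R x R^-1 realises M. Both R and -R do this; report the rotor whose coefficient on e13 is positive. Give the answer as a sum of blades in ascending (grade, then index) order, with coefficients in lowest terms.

Method: write R = a + b12*e12 + b13*e13 + b23*e23 with a^2 + b12^2 + b13^2 + b23^2 = 1 (so R^-1 = ~R). Expanding the columns R e_j ~R gives tr M = 4a^2 - 1 and, from the antisymmetric part, M21 - M12 = -4a*b12, M13 - M31 = 4a*b13, M32 - M23 = -4a*b23.
Here tr M = 15839/21025, so a^2 = (1 + tr M)/4 = 9216/21025 and a = ±96/145. Taking a = 96/145: M21 - M12 = 56448/105125, M13 - M31 = 193536/105125, M32 - M23 = 10752/21025, giving b12 = -147/725, b13 = 504/725, b23 = -28/145, i.e. R = 96/145 - 147/725*e12 + 504/725*e13 - 28/145*e23.
Its e13 coefficient is already positive.
Answer: 96/145 - 147/725*e12 + 504/725*e13 - 28/145*e23. Sheet selection: the two-to-one cover makes ±R indistinguishable at the matrix level (trace 15839/21025), so uniqueness comes from the required sign on e13.


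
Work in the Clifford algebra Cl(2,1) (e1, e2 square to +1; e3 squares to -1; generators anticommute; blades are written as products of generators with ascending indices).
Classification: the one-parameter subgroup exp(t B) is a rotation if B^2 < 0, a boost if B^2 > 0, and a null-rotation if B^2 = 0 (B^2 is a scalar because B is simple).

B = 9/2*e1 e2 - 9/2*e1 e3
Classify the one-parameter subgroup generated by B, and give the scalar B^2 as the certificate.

B^2 term by term: the squares give (9/2)^2*(e1 e2)^2 + (-9/2)^2*(e1 e3)^2 = 81/4*(-1) + 81/4*(+1) = 0 (each basis 2-blade squares to minus the product of its generators' squares); cross terms between blades sharing an index anticommute and cancel. So B^2 = 0.
Answer: null-rotation, certificate B^2 = 0. Certificate logic: 0 is a conjugation-invariant scalar, so its sign fixes rotation versus boost versus null-rotation outright.


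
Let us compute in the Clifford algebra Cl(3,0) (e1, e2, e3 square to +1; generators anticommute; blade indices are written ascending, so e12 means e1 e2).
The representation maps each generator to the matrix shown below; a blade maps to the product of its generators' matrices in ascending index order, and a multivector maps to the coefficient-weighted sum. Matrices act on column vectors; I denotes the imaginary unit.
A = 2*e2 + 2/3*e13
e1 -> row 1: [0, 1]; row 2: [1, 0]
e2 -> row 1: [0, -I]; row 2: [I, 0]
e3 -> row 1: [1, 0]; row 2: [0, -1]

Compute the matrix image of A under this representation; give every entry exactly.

Bivector images (products of the table entries): rho(e13) = rho(e1)rho(e3) = row 1: [0, -1]; row 2: [1, 0].
M = (2)*rho(e2) + (2/3)*rho(e13), summed entrywise:
Answer: row 1: [0, -2/3 - 2*I]; row 2: [2/3 + 2*I, 0]


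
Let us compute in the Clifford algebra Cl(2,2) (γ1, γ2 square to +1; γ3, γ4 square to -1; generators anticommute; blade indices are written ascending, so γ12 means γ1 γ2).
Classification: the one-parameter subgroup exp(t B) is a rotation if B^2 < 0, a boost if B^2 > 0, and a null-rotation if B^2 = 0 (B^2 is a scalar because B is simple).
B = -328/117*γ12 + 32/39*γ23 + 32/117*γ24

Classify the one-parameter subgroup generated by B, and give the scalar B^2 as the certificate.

B^2 term by term: the squares give (-328/117)^2*(γ12)^2 + (32/39)^2*(γ23)^2 + (32/117)^2*(γ24)^2 = 107584/13689*(-1) + 1024/1521*(+1) + 1024/13689*(+1) = -64/9 (each basis 2-blade squares to minus the product of its generators' squares); cross terms between blades sharing an index anticommute and cancel. So B^2 = -64/9.
Answer: rotation, certificate B^2 = -64/9. No conjugation can change B^2 = -64/9; the sign gives the class.


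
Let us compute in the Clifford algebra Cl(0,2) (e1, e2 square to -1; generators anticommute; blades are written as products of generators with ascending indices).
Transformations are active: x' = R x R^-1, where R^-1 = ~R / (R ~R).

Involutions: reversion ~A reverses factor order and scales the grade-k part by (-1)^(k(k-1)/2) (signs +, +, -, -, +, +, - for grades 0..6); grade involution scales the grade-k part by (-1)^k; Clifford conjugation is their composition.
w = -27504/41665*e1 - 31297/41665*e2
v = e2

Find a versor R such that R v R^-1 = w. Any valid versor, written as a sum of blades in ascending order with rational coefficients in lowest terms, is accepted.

Reasoning: v^2 = w^2 = -1 since conjugation preserves the quadratic form; R = v + w = -27504/41665*e1 + 10368/41665*e2 is then valid when invertible, keeping its own part and reversing (v - w)/2.
Answer: -27504/41665*e1 + 10368/41665*e2


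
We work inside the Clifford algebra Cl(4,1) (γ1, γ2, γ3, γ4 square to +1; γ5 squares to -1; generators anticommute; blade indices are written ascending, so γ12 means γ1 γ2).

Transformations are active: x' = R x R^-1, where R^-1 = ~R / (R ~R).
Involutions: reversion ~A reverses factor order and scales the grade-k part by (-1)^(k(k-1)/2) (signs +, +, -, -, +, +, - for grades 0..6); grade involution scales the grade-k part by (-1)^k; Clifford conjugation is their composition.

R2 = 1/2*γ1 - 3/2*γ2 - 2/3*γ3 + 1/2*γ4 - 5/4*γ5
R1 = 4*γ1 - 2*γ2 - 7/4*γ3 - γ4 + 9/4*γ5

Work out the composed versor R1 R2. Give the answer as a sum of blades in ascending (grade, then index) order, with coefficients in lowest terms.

Distribute over the terms of R1 (each basis-blade product reordered to ascending indices, repeated generators contracted through their squares):
(4*γ1) R2 = 2 - 6*γ12 - 8/3*γ13 + 2*γ14 - 5*γ15
(-2*γ2) R2 = 3 + γ12 + 4/3*γ23 - γ24 + 5/2*γ25
(-7/4*γ3) R2 = 7/6 + 7/8*γ13 - 21/8*γ23 - 7/8*γ34 + 35/16*γ35
(-γ4) R2 = -1/2 + 1/2*γ14 - 3/2*γ24 - 2/3*γ34 + 5/4*γ45
(9/4*γ5) R2 = 45/16 - 9/8*γ15 + 27/8*γ25 + 3/2*γ35 - 9/8*γ45
Summing the partial products and collecting blades:
Answer: 407/48 - 5*γ12 - 43/24*γ13 + 5/2*γ14 - 49/8*γ15 - 31/24*γ23 - 5/2*γ24 + 47/8*γ25 - 37/24*γ34 + 59/16*γ35 + 1/8*γ45


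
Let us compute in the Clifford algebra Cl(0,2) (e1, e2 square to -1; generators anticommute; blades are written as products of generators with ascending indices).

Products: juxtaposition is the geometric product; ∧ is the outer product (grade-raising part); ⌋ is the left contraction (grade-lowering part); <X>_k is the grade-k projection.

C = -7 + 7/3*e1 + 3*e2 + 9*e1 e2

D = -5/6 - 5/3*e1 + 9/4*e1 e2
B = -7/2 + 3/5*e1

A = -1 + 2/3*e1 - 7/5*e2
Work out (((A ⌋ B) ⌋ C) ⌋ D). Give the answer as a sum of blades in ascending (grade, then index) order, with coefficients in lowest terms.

step 1: 31/10 - 3/5*e1
step 2: -203/10 + 217/30*e1 + 147/10*e2 + 279/10*e1 e2
step 3: -12169/360 + 8029/120*e1 - 651/40*e2 - 1827/40*e1 e2
Answer: -12169/360 + 8029/120*e1 - 651/40*e2 - 1827/40*e1 e2
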